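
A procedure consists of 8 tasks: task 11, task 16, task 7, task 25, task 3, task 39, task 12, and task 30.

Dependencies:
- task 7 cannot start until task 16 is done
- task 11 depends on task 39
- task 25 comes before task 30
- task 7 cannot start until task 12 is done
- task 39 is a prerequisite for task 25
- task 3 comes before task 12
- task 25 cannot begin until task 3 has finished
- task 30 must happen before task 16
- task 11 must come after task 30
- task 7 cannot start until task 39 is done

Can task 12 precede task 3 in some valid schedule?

The constraints give a chain task 3 → task 12, which forces task 3 before task 12.
Hence task 12 can never be scheduled before task 3.

No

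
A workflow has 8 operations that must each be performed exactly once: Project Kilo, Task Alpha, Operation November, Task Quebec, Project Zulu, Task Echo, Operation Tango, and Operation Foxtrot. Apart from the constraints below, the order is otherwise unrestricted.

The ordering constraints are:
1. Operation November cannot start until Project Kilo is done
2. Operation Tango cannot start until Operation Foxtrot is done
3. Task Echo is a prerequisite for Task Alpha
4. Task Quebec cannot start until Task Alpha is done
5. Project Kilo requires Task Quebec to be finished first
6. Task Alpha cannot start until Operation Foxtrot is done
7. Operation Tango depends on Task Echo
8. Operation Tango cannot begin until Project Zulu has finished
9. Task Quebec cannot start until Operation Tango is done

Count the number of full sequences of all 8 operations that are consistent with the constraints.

14

The operations with no prerequisites are Project Zulu, Task Echo, Operation Foxtrot; any of them can be placed first.
Counting all ways to extend the partial order to a total order gives 14.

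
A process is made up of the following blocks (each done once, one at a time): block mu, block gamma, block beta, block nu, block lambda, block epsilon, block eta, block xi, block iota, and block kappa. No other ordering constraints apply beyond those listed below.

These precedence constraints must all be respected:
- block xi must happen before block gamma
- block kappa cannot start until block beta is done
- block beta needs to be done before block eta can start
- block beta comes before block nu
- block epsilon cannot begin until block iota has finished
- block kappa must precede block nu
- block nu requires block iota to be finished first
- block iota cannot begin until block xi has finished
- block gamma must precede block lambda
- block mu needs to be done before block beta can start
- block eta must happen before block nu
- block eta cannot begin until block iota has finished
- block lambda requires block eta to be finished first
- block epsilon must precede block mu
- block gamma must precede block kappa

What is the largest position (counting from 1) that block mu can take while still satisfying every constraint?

The blocks that are forced after block mu, directly or by a chain of constraints, are block beta, block nu, block lambda, block eta, block kappa. That's 5 blocks.
So at least 5 blocks follow block mu, putting block mu no later than position 5. That position is achievable by scheduling everything else first.

5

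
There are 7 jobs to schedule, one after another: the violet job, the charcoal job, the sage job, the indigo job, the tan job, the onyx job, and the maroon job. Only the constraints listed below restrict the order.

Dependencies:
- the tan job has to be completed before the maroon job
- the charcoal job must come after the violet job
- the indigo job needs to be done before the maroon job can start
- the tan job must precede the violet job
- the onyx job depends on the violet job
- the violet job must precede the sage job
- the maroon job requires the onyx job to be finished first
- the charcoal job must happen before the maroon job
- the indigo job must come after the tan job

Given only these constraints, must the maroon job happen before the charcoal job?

No

The constraints actually force the charcoal job before the maroon job (via the charcoal job → the maroon job), not the other way around.
So the maroon job never precedes the charcoal job.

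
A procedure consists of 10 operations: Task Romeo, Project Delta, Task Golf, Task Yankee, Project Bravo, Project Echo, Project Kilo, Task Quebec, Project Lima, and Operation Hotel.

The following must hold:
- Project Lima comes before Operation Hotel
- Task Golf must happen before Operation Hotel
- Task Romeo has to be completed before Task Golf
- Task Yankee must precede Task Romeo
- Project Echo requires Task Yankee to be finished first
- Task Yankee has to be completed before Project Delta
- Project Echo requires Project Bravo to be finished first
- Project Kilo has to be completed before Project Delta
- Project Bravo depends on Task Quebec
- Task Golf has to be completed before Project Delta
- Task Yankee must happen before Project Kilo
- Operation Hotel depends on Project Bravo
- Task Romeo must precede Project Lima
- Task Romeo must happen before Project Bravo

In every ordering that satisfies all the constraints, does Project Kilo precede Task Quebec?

No

Project Kilo and Task Quebec are not related by any chain of constraints.
There exist valid orderings with Task Quebec before Project Kilo, so Project Kilo is not required to come first.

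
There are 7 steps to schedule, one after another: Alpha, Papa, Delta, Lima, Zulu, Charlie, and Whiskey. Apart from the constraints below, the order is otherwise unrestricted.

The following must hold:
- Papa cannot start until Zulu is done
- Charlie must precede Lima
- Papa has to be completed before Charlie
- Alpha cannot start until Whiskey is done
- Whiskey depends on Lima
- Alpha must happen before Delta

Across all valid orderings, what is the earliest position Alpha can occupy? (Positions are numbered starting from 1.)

6

The steps that are forced before Alpha, directly or transitively, are Papa, Lima, Zulu, Charlie, Whiskey. That's 5 steps.
With 5 mandatory predecessors, the earliest Alpha can sit is position 5+1 = 6, and placing just those 5 first achieves it.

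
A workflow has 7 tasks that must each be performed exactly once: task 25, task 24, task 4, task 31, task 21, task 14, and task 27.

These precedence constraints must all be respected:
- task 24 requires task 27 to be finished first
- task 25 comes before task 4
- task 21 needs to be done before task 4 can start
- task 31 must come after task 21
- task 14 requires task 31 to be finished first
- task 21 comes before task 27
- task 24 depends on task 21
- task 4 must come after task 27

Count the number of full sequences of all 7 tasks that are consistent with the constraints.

2 tasks have no prerequisites (task 25, task 21), so any of them could come first.
Counting all ways to extend the partial order to a total order gives 95.

95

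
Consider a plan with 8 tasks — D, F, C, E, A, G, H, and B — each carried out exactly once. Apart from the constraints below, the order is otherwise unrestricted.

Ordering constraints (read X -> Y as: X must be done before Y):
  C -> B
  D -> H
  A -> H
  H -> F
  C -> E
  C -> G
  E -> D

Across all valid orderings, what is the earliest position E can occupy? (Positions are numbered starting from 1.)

The only task forced before E (directly or transitively) is C.
So at minimum 1 task comes before E, putting E no earlier than position 2. That position is achievable by scheduling exactly that predecessor first.

2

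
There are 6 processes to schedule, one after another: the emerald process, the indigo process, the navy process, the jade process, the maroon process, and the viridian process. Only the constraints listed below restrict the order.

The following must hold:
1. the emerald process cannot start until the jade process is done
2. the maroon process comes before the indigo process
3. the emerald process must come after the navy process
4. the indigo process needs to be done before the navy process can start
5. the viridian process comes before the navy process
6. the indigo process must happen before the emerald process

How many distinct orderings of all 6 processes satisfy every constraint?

15

3 processes have no prerequisites (the jade process, the maroon process, the viridian process), so any of them could come first.
Counting all ways to extend the partial order to a total order gives 15.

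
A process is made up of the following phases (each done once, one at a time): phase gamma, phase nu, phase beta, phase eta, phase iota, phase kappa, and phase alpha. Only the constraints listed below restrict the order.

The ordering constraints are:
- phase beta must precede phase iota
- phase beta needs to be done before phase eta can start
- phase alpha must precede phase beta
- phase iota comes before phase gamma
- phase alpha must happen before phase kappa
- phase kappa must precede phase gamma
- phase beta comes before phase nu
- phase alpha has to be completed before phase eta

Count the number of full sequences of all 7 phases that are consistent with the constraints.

Phase alpha is the only phase with nothing required before it, so every ordering starts there.
Enumerating by repeatedly choosing an available phase (one whose prerequisites are all placed) gives 52 distinct complete orderings.

52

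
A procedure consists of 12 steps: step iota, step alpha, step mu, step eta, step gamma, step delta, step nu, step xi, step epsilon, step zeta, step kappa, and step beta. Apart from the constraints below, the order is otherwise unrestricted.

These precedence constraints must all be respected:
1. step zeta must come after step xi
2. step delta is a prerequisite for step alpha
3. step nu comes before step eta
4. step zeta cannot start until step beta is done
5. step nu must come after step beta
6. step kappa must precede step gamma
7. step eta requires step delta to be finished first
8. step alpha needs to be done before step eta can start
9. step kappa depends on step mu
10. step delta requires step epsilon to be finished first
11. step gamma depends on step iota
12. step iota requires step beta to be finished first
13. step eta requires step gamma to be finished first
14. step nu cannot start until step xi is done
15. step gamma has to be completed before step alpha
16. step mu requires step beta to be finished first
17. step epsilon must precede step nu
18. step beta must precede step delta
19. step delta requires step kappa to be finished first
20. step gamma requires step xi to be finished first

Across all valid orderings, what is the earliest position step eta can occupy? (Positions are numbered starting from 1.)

11

Every step that must precede step eta has to come before it. Tracing all chains that end at step eta, those steps are: step iota, step alpha, step mu, step gamma, step delta, step nu, step xi, step epsilon, step kappa, step beta — 10 in total.
So at minimum 10 steps come before step eta, putting step eta no earlier than position 11. That position is achievable by scheduling exactly those predecessors first.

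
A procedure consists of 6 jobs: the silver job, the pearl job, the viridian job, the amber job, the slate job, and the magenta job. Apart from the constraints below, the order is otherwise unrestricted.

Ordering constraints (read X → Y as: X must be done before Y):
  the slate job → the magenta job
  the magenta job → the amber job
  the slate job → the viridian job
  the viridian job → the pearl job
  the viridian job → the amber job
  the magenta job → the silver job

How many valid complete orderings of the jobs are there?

Only the slate job has no prerequisites, so it must go first.
Counting all ways to extend the partial order to a total order gives 16.

16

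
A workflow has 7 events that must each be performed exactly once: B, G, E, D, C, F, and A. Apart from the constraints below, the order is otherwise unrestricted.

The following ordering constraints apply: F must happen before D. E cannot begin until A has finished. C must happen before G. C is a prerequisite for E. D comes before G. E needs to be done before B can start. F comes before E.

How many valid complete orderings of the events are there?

The events with no prerequisites are C, F, A; any of them can be placed first.
Counting all ways to extend the partial order to a total order gives 57.

57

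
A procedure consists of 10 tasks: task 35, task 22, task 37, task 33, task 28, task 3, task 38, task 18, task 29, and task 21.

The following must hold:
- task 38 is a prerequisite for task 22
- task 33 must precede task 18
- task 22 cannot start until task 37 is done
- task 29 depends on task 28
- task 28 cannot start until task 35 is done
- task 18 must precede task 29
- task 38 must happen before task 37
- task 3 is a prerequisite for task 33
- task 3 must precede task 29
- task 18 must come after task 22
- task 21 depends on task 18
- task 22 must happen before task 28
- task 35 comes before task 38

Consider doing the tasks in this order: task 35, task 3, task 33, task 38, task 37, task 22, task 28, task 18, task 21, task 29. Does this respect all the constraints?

Every stated constraint is respected: task 3 sits at position 2, ahead of task 29 at position 10, and each of the other listed pairs likewise has the predecessor earlier in the sequence.

Yes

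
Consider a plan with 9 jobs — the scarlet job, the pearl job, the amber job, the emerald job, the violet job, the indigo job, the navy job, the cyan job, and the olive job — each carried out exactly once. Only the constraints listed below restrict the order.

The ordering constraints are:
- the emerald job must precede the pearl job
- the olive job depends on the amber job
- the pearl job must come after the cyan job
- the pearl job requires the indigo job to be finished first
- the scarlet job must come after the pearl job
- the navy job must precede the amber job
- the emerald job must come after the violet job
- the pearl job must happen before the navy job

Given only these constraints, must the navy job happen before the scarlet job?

No

The navy job and the scarlet job are not related by any chain of constraints.
So the navy job can come before the scarlet job or after — it is not forced.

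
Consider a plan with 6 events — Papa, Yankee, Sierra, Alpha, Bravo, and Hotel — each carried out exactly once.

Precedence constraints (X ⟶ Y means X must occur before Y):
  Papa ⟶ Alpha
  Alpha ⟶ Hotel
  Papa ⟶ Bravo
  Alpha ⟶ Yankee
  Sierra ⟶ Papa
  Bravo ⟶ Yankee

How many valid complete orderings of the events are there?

Sierra is the only event with nothing required before it, so every ordering starts there.
Counting all ways to extend the partial order to a total order gives 5.

5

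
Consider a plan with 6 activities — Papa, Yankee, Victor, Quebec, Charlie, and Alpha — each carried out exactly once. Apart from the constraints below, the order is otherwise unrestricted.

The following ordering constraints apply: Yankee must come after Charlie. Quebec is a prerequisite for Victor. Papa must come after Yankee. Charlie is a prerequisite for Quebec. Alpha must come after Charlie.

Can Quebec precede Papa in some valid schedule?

The constraints leave Quebec and Papa unordered relative to each other; nothing requires Papa earlier.
So a valid ordering placing Quebec earlier than Papa exists.

Yes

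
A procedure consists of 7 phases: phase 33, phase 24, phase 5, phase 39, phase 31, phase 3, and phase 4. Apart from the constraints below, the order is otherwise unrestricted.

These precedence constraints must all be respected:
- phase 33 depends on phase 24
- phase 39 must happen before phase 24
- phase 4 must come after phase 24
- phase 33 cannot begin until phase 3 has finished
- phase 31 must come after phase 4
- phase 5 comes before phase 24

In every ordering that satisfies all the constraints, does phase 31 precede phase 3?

No

No chain of constraints connects phase 31 to phase 3 in either direction.
A valid ordering placing phase 3 before phase 31 exists, so the answer is no.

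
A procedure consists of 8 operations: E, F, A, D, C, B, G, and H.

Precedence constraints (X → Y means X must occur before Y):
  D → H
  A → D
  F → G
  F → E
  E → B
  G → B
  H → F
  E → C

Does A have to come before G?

Following the dependencies: A → D → H → F → G.
So A must precede G in any valid ordering.

Yes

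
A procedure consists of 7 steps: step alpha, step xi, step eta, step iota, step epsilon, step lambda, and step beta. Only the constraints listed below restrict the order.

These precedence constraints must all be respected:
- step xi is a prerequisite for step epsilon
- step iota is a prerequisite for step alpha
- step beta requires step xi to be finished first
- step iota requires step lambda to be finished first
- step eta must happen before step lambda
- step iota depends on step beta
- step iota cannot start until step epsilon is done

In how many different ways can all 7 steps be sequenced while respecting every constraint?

20

The steps with no prerequisites are step xi, step eta; any of them can be placed first.
Counting all ways to extend the partial order to a total order gives 20.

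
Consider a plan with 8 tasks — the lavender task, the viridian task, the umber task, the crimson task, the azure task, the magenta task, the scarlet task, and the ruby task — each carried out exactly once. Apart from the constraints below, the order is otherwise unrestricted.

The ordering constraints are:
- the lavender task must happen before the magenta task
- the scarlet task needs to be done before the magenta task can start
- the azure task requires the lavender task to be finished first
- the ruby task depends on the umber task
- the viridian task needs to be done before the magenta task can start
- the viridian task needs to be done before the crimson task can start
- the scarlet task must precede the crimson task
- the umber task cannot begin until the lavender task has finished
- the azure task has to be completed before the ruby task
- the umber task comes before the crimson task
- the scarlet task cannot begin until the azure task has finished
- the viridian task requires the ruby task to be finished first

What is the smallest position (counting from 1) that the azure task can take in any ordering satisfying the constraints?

2

Working backwards through the constraints from the azure task, its only required predecessor is the lavender task.
With 1 mandatory predecessor, the earliest the azure task can sit is position 1+1 = 2, and placing just that one first achieves it.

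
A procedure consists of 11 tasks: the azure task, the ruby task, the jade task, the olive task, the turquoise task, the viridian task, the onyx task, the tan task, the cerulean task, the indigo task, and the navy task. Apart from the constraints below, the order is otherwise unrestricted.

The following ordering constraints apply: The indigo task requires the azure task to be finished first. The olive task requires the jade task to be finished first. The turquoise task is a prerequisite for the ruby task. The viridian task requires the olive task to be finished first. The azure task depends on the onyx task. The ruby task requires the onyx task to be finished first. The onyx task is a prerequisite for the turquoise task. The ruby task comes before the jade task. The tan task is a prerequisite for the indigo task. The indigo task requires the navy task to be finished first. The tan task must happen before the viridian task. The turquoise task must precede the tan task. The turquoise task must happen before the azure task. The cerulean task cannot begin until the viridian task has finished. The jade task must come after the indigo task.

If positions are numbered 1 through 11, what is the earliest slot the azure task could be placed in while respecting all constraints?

Every task that must precede the azure task has to come before it. Tracing all chains that end at the azure task, those tasks are: the turquoise task, the onyx task — 2 in total.
With 2 mandatory predecessors, the earliest the azure task can sit is position 2+1 = 3, and placing just those 2 first achieves it.

3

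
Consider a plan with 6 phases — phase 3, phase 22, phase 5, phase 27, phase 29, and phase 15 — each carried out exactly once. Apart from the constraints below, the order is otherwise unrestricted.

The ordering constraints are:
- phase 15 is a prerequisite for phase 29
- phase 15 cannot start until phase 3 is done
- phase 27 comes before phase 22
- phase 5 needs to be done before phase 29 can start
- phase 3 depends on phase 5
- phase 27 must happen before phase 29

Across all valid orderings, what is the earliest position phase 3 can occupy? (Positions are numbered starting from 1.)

Working backwards through the constraints from phase 3, its only required predecessor is phase 5.
With 1 mandatory predecessor, the earliest phase 3 can sit is position 1+1 = 2, and placing just that one first achieves it.

2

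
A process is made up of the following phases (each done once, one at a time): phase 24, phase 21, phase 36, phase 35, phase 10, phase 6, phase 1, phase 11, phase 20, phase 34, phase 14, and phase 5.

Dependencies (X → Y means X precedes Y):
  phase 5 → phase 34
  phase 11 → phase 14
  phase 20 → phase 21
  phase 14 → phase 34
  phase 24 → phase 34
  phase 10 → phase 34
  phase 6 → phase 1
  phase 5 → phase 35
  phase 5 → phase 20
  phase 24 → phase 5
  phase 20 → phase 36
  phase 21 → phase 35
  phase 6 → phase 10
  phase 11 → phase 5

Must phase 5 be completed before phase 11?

There is a chain phase 11 → phase 5, which puts phase 11 before phase 5.
So phase 5 never precedes phase 11.

No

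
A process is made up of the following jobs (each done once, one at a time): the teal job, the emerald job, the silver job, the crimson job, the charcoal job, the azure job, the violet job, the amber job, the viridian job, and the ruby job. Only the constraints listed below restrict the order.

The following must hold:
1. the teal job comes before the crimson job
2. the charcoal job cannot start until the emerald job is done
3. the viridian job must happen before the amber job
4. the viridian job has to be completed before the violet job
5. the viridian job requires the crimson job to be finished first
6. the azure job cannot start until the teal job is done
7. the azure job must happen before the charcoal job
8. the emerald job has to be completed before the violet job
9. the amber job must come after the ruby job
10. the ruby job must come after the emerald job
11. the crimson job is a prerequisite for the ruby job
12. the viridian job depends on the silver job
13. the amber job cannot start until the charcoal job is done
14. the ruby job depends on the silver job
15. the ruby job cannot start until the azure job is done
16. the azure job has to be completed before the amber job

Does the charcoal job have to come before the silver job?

No

Nothing in the constraints links the charcoal job and the silver job; they are unordered relative to each other.
There exist valid orderings with the silver job before the charcoal job, so the charcoal job is not required to come first.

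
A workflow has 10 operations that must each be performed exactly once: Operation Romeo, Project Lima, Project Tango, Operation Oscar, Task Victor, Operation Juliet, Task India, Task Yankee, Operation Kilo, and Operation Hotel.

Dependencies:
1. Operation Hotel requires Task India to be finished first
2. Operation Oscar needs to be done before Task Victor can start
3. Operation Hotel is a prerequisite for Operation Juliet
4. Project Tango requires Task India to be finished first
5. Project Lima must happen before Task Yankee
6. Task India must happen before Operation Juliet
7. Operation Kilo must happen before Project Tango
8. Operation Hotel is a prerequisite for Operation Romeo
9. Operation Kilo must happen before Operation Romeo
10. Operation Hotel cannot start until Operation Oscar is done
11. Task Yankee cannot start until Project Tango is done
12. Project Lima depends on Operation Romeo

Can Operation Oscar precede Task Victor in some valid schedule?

Every valid ordering already has Operation Oscar before Task Victor (the constraints require it), so in particular at least one does.

Yes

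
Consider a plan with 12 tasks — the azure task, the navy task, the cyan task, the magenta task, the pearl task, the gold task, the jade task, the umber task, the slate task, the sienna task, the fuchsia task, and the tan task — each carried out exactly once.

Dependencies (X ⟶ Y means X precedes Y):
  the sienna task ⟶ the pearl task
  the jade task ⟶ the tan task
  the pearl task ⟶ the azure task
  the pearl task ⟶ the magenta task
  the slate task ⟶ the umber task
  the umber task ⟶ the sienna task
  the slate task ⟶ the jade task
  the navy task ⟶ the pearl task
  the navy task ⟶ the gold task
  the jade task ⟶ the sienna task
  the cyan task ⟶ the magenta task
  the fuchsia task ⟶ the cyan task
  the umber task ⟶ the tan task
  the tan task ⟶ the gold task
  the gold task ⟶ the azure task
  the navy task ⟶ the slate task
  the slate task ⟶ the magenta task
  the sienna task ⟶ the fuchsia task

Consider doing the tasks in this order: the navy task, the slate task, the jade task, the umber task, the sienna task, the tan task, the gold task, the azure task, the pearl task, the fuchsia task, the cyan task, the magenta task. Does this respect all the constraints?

No

Here the pearl task comes after the azure task.
That contradicts the constraint that the pearl task must precede the azure task.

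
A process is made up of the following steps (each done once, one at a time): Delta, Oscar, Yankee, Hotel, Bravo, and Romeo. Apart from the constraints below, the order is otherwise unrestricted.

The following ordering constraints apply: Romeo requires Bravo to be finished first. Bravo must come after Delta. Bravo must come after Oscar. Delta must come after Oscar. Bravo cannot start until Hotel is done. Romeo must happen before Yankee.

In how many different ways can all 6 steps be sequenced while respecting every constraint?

3

2 steps have no prerequisites (Oscar, Hotel), so any of them could come first.
Systematically extending each partial ordering one step at a time and counting, there are 3 complete orderings.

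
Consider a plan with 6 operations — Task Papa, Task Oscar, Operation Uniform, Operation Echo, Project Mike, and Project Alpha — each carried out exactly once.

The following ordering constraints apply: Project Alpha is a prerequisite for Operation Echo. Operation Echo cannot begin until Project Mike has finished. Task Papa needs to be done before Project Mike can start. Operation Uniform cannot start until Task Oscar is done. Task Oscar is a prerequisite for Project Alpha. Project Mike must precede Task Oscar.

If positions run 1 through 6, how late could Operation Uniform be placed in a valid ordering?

6

Operation Uniform has no required successors, so nothing stops it from going last (position 6).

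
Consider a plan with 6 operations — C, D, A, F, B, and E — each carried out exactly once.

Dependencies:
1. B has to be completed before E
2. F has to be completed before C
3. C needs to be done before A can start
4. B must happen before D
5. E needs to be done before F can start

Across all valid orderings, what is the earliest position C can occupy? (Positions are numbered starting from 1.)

Working backwards through the constraints from C, its full set of required predecessors is F, B, E — 3 of them.
With 3 mandatory predecessors, the earliest C can sit is position 3+1 = 4, and placing just those 3 first achieves it.

4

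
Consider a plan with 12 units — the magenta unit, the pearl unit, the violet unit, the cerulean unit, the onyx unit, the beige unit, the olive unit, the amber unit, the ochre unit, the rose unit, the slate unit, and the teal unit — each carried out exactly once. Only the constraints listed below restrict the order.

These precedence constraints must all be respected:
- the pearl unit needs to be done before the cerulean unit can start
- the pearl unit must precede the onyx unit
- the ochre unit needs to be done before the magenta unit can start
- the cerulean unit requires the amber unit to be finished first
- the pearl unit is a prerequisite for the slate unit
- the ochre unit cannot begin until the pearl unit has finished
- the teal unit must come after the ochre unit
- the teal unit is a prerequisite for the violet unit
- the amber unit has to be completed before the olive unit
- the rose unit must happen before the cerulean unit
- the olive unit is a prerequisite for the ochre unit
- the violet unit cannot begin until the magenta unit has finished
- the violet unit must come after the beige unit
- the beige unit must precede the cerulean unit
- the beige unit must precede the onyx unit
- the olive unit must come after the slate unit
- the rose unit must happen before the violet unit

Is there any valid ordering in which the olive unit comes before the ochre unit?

Every valid ordering already has the olive unit before the ochre unit (the constraints require it), so in particular at least one does.

Yes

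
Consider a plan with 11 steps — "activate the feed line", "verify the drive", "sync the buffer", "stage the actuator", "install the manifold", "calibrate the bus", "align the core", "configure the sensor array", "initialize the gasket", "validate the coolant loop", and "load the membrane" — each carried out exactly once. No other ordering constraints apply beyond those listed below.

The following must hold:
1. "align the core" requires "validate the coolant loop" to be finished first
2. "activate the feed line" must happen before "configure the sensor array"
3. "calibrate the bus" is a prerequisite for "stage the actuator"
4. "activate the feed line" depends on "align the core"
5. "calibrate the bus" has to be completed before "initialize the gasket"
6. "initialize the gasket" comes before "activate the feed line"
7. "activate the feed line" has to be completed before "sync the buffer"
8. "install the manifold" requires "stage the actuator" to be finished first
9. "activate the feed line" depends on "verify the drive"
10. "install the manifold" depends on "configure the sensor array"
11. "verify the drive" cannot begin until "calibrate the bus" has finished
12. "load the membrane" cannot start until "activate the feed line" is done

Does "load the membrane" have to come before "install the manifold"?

No

Nothing in the constraints links "load the membrane" and "install the manifold"; they are unordered relative to each other.
There exist valid orderings with "install the manifold" before "load the membrane", so "load the membrane" is not required to come first.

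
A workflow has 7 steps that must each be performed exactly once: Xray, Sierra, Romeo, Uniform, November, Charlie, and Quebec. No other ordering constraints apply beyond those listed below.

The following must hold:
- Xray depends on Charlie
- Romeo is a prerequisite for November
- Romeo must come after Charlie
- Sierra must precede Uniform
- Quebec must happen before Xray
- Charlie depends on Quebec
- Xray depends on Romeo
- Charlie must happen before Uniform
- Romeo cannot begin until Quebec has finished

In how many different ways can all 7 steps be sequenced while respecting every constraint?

36

The steps with no prerequisites are Sierra, Quebec; any of them can be placed first.
Enumerating by repeatedly choosing an available step (one whose prerequisites are all placed) gives 36 distinct complete orderings.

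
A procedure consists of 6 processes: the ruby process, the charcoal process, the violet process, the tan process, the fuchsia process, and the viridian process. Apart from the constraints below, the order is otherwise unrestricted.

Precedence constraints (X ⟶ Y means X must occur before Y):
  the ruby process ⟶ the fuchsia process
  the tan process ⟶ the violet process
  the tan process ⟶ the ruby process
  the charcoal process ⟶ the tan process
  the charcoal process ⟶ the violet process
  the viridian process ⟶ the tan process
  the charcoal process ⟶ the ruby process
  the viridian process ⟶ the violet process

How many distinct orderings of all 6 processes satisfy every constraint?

The processes with no prerequisites are the charcoal process, the viridian process; any of them can be placed first.
Counting all ways to extend the partial order to a total order gives 6.

6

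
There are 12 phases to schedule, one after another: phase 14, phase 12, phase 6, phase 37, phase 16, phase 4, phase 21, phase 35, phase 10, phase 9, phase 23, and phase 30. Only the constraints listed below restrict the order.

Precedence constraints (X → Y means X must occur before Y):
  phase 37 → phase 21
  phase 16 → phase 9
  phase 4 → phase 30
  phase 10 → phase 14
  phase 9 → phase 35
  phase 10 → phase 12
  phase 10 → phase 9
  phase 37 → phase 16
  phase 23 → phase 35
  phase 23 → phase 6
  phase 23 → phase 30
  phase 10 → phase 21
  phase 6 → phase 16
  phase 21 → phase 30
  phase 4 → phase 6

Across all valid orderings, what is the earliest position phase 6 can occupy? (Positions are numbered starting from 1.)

Working backwards through the constraints from phase 6, its full set of required predecessors is phase 4, phase 23 — 2 of them.
With 2 mandatory predecessors, the earliest phase 6 can sit is position 2+1 = 3, and placing just those 2 first achieves it.

3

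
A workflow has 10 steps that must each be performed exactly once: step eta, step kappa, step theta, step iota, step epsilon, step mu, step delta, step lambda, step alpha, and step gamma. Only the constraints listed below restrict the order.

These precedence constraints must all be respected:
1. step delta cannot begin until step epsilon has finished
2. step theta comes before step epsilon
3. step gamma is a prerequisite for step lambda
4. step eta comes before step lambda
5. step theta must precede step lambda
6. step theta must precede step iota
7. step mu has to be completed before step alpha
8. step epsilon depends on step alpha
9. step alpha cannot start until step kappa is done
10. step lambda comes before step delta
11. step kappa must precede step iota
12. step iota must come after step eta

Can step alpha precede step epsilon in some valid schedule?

The constraints force step alpha before step epsilon, so yes — every valid ordering has step alpha earlier.

Yes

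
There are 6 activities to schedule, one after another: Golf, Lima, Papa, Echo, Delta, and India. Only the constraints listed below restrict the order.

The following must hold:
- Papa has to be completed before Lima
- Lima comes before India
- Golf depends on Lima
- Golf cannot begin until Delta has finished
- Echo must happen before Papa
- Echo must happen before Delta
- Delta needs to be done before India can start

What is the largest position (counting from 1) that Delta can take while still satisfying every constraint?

Every activity that must follow Delta has to come after it. Tracing all chains starting from Delta, those activities are: Golf, India — 2 in total.
So at least 2 activities follow Delta, putting Delta no later than position 4. That position is achievable by scheduling everything else first.

4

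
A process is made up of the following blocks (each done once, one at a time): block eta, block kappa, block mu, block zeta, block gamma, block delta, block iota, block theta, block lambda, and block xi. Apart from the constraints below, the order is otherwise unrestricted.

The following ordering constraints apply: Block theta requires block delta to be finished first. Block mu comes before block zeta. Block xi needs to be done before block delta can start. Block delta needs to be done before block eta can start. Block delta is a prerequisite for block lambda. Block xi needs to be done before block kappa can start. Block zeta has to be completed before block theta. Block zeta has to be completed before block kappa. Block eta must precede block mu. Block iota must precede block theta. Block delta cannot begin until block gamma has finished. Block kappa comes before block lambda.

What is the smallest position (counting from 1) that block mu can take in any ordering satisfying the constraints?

Every block that must precede block mu has to come before it. Tracing all chains that end at block mu, those blocks are: block eta, block gamma, block delta, block xi — 4 in total.
So at minimum 4 blocks come before block mu, putting block mu no earlier than position 5. That position is achievable by scheduling exactly those predecessors first.

5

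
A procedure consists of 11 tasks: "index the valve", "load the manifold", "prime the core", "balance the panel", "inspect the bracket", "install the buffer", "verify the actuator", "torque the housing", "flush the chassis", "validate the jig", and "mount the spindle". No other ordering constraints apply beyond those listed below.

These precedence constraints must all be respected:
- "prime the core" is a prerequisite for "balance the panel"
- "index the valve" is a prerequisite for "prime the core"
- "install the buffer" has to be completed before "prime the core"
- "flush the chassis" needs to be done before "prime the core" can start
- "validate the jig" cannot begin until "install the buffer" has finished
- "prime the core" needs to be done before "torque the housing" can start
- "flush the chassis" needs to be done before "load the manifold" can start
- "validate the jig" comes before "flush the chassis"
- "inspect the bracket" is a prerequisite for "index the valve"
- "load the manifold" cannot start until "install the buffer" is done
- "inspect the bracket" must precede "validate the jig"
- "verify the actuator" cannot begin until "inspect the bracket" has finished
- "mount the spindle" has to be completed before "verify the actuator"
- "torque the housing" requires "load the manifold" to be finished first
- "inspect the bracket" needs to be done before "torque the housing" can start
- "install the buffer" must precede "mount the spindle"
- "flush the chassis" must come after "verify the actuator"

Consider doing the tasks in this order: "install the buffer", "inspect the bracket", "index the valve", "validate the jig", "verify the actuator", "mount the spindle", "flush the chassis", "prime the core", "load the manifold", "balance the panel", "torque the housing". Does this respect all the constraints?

The sequence places "verify the actuator" ahead of "mount the spindle".
But one of the constraints requires "mount the spindle" before "verify the actuator", so this ordering violates it.

No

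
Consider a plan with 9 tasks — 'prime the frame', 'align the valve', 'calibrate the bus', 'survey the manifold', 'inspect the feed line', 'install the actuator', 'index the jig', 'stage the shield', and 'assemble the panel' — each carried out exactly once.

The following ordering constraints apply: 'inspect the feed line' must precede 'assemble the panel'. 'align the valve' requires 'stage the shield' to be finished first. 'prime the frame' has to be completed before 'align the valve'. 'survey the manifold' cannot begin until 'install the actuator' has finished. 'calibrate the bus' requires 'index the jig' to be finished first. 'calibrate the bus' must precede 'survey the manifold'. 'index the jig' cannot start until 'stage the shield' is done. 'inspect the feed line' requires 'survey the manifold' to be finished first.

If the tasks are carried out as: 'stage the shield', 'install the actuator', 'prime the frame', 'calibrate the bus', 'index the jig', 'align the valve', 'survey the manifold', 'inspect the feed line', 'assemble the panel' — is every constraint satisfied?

No

In the proposed order, 'calibrate the bus' appears before 'index the jig'.
That contradicts the constraint that 'index the jig' must precede 'calibrate the bus'.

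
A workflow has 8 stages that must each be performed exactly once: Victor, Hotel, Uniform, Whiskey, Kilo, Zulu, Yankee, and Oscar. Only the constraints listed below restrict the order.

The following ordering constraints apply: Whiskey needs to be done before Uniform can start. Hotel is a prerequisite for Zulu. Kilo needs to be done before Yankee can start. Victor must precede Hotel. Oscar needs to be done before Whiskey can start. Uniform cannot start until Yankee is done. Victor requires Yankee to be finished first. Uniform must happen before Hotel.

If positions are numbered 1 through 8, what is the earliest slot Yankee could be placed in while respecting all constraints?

Working backwards through the constraints from Yankee, its only required predecessor is Kilo.
With 1 mandatory predecessor, the earliest Yankee can sit is position 1+1 = 2, and placing just that one first achieves it.

2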